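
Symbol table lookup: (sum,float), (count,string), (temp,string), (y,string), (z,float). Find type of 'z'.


Lookup 'z' → type float


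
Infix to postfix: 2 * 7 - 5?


Left to right (same or higher precedence on left)
Postfix: 2 7 * 5 -


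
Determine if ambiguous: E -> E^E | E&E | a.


'a^a&a' has two parse trees (no precedence encoded between ^ and &)
Ambiguous


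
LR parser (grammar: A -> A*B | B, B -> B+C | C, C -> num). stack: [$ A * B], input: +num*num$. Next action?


'+' can extend B; shift to build B -> B+C
Action: shift


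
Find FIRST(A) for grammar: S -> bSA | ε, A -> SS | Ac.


Per alternative of A: FIRST(SS) = {b, ε}; FIRST(Ac) = {b, c}
FIRST(A) = {b, c, ε}


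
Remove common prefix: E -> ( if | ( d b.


Common prefix: '('
Factored: E -> ( E', E' -> if | d b


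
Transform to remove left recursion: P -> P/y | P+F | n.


Left-recursive alternatives: P/y, P+F; non-recursive: n
Introduce P': P -> nP', P' -> /yP' | +FP' | ε


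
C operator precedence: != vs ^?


'!=' is equality (level 6); '^' is bitwise XOR (level 4)
Higher level binds tighter
'!=' has higher precedence than '^'


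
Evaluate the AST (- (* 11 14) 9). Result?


Evaluate inner: (* 11 14) = 154
Evaluate root: (- 154 9) = 145
Result: 145


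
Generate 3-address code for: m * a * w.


Break into single-operator statements:
t1 = m * a
t2 = t1 * w


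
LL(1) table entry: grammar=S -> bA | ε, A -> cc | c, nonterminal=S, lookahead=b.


For [S, b]: 'b' ∈ FIRST(bA)
Entry: S -> bA


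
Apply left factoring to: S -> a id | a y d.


Common prefix: 'a'
Factored: S -> a S', S' -> id | y d


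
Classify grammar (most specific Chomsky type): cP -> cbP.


LHS has context (more than one symbol) and |LHS| ≤ |RHS|
Classification: Type 1 (Context-Sensitive)


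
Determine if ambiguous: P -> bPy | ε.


balanced b^n…y^n: each string has a unique parse
Unambiguous


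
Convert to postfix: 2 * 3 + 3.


Left to right (same or higher precedence on left)
Postfix: 2 3 * 3 +


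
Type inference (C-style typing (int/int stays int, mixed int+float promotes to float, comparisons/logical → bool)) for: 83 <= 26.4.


Operand types: int <= float
Rule: comparison yields bool
Result type: bool


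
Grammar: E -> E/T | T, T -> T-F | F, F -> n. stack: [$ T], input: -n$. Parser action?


shift '-' to continue T -> T-F
Action: shift


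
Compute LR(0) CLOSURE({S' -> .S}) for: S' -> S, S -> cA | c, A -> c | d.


Start: S' -> .S
For each item with dot before a nonterminal B, add B -> .γ for every B-production
Closure: [S' -> .S, S -> .cA, S -> .c]


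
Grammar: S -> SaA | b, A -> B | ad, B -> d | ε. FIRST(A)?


Per alternative of A: FIRST(B) = {d, ε}; FIRST(ad) = {a}
FIRST(A) = {a, d, ε}


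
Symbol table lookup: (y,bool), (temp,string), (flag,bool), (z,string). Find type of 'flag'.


Lookup 'flag' → type bool


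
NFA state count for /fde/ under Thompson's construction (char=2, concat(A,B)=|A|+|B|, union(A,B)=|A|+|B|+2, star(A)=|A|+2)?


Syntax tree has 3 char leaf(s), 0 union(s), 0 star(s)
chars contribute 3×2 = 6; each union adds +2; each star adds +2
Total: 6 + 0 + 0 = 6 states


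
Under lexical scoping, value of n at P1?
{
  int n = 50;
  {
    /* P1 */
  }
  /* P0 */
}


P1's block does not declare n; resolves to the enclosing declaration at depth 0
n = 50


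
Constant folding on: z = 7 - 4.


7 - 4 = 3 at compile time
Optimized: z = 3


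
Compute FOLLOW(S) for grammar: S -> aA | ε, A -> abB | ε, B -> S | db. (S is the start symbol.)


$ ∈ FOLLOW(S). For each A -> αBβ: add FIRST(β)\{ε} to FOLLOW(B); if β nullable, add FOLLOW(A).
FOLLOW(S) = {$}


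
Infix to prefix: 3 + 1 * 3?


'*' binds tighter: tree is (+ 3 (* 1 3))
Prefix: + 3 * 1 3


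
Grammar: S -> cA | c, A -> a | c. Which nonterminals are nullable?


A nonterminal is nullable iff some alternative derives ε (directly, or every symbol in it is nullable)
Nullable: {}


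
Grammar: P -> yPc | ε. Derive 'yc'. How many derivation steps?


Derivation: P => yPc => yc
Steps: 2


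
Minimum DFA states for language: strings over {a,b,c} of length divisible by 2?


Track length mod 2: states 0..1, accept at 0
Minimal DFA: 2 states


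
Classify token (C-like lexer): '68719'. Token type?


Pattern: digits only
Type: INTEGER_LITERAL


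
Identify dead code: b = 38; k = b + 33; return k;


b is read by k's definition; k is returned
No dead code


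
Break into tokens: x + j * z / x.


Scan left to right, longest-match per lexeme
Tokens: ID(x), OP(+), ID(j), OP(*), ID(z), OP(/), ID(x)


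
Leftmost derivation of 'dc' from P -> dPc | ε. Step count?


Derivation: P => dPc => dc
Steps: 2


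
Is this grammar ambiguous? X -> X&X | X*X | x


'x&x*x' has two parse trees (no precedence encoded between & and *)
Ambiguous


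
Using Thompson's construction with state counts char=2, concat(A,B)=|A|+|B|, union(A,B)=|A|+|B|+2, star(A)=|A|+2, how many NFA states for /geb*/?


Syntax tree has 3 char leaf(s), 0 union(s), 1 star(s)
chars contribute 3×2 = 6; each union adds +2; each star adds +2
Total: 6 + 0 + 2 = 8 states


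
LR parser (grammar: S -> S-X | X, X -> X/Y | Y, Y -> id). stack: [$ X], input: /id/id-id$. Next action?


shift '/' to continue X -> X/Y
Action: shift


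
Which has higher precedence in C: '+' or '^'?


'+' is additive (level 9); '^' is bitwise XOR (level 4)
Higher level binds tighter
'+' has higher precedence than '^'


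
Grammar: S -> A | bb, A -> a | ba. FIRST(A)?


Per alternative of A: FIRST(a) = {a}; FIRST(ba) = {b}
FIRST(A) = {a, b}


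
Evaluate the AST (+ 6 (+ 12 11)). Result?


Evaluate inner: (+ 12 11) = 23
Evaluate root: (+ 6 23) = 29
Result: 29


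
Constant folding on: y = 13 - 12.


13 - 12 = 1 at compile time
Optimized: y = 1


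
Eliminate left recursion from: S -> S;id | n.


Left-recursive alternatives: S;id; non-recursive: n
Introduce S': S -> nS', S' -> ;idS' | ε


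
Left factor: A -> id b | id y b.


Common prefix: 'id'
Factored: A -> id A', A' -> b | y b


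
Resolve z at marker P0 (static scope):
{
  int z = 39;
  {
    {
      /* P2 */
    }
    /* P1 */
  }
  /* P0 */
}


z declared in the same block as P0
z = 39


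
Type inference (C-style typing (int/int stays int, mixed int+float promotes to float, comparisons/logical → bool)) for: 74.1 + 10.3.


Operand types: float + float
Rule: mixed int/float promotes to float; int/int stays int
Result type: float


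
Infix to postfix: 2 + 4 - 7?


Left to right (same or higher precedence on left)
Postfix: 2 4 + 7 -


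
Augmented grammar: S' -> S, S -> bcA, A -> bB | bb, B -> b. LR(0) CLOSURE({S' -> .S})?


Start: S' -> .S
For each item with dot before a nonterminal B, add B -> .γ for every B-production
Closure: [S' -> .S, S -> .bcA]


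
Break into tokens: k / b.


Scan left to right, longest-match per lexeme
Tokens: ID(k), OP(/), ID(b)


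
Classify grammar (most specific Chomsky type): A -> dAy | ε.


Single nonterminal LHS, but d^n y^n is not regular
Classification: Type 2 (Context-Free)


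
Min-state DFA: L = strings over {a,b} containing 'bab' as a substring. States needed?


KMP-style automaton: 3 progress states + 1 absorbing accept = 4
Minimal DFA: 4 states


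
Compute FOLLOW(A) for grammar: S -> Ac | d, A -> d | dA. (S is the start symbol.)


$ ∈ FOLLOW(S). For each A -> αBβ: add FIRST(β)\{ε} to FOLLOW(B); if β nullable, add FOLLOW(A).
FOLLOW(A) = {c}


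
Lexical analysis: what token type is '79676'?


Pattern: digits only
Type: INTEGER_LITERAL


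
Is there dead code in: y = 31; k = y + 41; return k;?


y is read by k's definition; k is returned
No dead code


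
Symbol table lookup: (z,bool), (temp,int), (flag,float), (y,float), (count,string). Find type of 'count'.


Lookup 'count' → type string


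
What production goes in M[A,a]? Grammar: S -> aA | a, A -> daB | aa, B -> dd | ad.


For [A, a]: 'a' ∈ FIRST(aa)
Entry: A -> aa


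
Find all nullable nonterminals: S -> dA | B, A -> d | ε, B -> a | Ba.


A nonterminal is nullable iff some alternative derives ε (directly, or every symbol in it is nullable)
Nullable: {A}


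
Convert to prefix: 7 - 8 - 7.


left-to-right (same/higher precedence on left): tree is (- (- 7 8) 7)
Prefix: - - 7 8 7


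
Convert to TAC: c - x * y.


Break into single-operator statements:
t1 = x * y
t2 = c - t1


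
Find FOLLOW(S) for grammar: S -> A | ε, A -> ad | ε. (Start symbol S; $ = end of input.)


$ ∈ FOLLOW(S). For each A -> αBβ: add FIRST(β)\{ε} to FOLLOW(B); if β nullable, add FOLLOW(A).
FOLLOW(S) = {$}


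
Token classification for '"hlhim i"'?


Pattern: double-quoted sequence
Type: STRING_LITERAL


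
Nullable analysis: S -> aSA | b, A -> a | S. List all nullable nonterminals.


A nonterminal is nullable iff some alternative derives ε (directly, or every symbol in it is nullable)
Nullable: {}


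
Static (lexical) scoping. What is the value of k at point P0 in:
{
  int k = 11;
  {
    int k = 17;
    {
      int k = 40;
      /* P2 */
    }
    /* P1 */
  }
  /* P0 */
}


k declared in the same block as P0
k = 11


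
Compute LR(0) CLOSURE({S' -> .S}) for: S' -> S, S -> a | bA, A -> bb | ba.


Start: S' -> .S
For each item with dot before a nonterminal B, add B -> .γ for every B-production
Closure: [S' -> .S, S -> .a, S -> .bA]


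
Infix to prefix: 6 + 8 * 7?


'*' binds tighter: tree is (+ 6 (* 8 7))
Prefix: + 6 * 8 7


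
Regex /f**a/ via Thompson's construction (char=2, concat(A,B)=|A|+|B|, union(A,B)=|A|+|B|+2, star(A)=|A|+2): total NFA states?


Syntax tree has 2 char leaf(s), 0 union(s), 2 star(s)
chars contribute 2×2 = 4; each union adds +2; each star adds +2
Total: 4 + 0 + 4 = 8 states


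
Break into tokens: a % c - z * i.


Scan left to right, longest-match per lexeme
Tokens: ID(a), OP(%), ID(c), OP(-), ID(z), OP(*), ID(i)


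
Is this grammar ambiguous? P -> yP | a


right-linear, alternatives start with distinct terminals 'y' vs 'a': unique leftmost derivation
Unambiguous


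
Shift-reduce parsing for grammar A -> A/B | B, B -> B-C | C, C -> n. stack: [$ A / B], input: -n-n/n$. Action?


'-' can extend B; shift to build B -> B-C
Action: shift


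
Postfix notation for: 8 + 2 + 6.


Left to right (same or higher precedence on left)
Postfix: 8 2 + 6 +


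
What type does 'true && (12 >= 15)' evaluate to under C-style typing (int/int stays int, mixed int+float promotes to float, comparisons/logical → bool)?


Operand types: bool && bool
Rule: logical operators take bool operands and yield bool
Result type: bool


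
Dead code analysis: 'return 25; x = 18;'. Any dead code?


statement follows a return and is unreachable
Dead: 'x = 18'


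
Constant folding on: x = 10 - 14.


10 - 14 = -4 at compile time
Optimized: x = -4


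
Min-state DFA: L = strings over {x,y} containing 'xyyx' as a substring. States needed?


KMP-style automaton: 4 progress states + 1 absorbing accept = 5
Minimal DFA: 5 states


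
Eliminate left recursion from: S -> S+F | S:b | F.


Left-recursive alternatives: S+F, S:b; non-recursive: F
Introduce S': S -> FS', S' -> +FS' | :bS' | ε


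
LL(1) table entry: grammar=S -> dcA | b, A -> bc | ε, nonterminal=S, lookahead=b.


For [S, b]: 'b' ∈ FIRST(b)
Entry: S -> b


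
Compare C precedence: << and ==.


'<<' is shift (level 8); '==' is equality (level 6)
Higher level binds tighter
'<<' has higher precedence than '=='


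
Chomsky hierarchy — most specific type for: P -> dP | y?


Right-linear: every RHS is a terminal or a terminal followed by one nonterminal
Classification: Type 3 (Regular)


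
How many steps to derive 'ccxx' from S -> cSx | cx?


Derivation: S => cSx => ccxx
Steps: 2


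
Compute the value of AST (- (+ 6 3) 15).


Evaluate inner: (+ 6 3) = 9
Evaluate root: (- 9 15) = -6
Result: -6


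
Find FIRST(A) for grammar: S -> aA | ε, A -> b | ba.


Per alternative of A: FIRST(b) = {b}; FIRST(ba) = {b}
FIRST(A) = {b}


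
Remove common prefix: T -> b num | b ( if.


Common prefix: 'b'
Factored: T -> b T', T' -> num | ( if


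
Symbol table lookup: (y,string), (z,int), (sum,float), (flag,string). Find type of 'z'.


Lookup 'z' → type int


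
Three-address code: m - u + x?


Break into single-operator statements:
t1 = m - u
t2 = t1 + x


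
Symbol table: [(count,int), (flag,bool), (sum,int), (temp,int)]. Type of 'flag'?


Lookup 'flag' → type bool


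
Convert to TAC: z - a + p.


Break into single-operator statements:
t1 = z - a
t2 = t1 + p


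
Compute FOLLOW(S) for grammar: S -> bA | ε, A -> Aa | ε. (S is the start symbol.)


$ ∈ FOLLOW(S). For each A -> αBβ: add FIRST(β)\{ε} to FOLLOW(B); if β nullable, add FOLLOW(A).
FOLLOW(S) = {$}


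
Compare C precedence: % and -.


'%' is multiplicative (level 10); '-' is additive (level 9)
Higher level binds tighter
'%' has higher precedence than '-'


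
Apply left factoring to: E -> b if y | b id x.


Common prefix: 'b'
Factored: E -> b E', E' -> if y | id x


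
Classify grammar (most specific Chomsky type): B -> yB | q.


Right-linear: every RHS is a terminal or a terminal followed by one nonterminal
Classification: Type 3 (Regular)


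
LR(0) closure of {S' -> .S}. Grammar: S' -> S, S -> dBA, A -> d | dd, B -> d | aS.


Start: S' -> .S
For each item with dot before a nonterminal B, add B -> .γ for every B-production
Closure: [S' -> .S, S -> .dBA]


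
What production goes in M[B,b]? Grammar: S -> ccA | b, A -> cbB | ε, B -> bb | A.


For [B, b]: 'b' ∈ FIRST(bb)
Entry: B -> bb


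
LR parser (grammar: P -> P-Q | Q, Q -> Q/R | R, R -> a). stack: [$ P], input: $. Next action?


start symbol P on stack, input exhausted
Action: accept


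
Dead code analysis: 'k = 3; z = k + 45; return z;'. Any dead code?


k is read by z's definition; z is returned
No dead code


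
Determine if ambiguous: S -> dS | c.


right-linear, alternatives start with distinct terminals 'd' vs 'c': unique leftmost derivation
Unambiguous


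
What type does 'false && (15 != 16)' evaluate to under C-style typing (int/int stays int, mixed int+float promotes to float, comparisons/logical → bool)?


Operand types: bool && bool
Rule: logical operators take bool operands and yield bool
Result type: bool


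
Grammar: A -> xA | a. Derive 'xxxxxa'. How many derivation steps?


Derivation: A => xA => xxA => xxxA => xxxxA => xxxxxA => xxxxxa
Steps: 6


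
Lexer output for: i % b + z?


Scan left to right, longest-match per lexeme
Tokens: ID(i), OP(%), ID(b), OP(+), ID(z)


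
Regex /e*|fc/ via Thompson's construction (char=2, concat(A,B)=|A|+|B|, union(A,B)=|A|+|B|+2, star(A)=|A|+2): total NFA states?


Syntax tree has 3 char leaf(s), 1 union(s), 1 star(s)
chars contribute 3×2 = 6; each union adds +2; each star adds +2
Total: 6 + 2 + 2 = 10 states


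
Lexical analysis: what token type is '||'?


Pattern: operator symbol
Type: OPERATOR


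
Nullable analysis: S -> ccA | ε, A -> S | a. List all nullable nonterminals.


A nonterminal is nullable iff some alternative derives ε (directly, or every symbol in it is nullable)
Nullable: {A, S}


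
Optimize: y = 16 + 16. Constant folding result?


16 + 16 = 32 at compile time
Optimized: y = 32


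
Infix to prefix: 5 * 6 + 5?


left-to-right (same/higher precedence on left): tree is (+ (* 5 6) 5)
Prefix: + * 5 6 5


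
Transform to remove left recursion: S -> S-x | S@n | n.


Left-recursive alternatives: S-x, S@n; non-recursive: n
Introduce S': S -> nS', S' -> -xS' | @nS' | ε


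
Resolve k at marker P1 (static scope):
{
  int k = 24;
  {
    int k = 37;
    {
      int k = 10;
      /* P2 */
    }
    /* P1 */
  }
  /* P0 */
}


k declared in the same block as P1
k = 37


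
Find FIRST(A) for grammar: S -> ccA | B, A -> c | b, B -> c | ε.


Per alternative of A: FIRST(c) = {c}; FIRST(b) = {b}
FIRST(A) = {b, c}


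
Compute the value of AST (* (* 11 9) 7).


Evaluate inner: (* 11 9) = 99
Evaluate root: (* 99 7) = 693
Result: 693


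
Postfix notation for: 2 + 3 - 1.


Left to right (same or higher precedence on left)
Postfix: 2 3 + 1 -


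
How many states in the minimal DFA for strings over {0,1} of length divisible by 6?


Track length mod 6: states 0..5, accept at 0
Minimal DFA: 6 states


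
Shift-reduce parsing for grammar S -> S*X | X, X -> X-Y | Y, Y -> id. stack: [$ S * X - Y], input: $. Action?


handle 'X-Y' on top
Action: reduce (X -> X-Y)


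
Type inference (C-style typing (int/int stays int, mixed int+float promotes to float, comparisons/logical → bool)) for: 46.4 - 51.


Operand types: float - int
Rule: mixed int/float promotes to float; int/int stays int
Result type: float


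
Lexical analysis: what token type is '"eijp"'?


Pattern: double-quoted sequence
Type: STRING_LITERAL


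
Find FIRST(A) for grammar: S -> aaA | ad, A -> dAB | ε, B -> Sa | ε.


Per alternative of A: FIRST(dAB) = {d}; FIRST(ε) = {ε}
FIRST(A) = {d, ε}


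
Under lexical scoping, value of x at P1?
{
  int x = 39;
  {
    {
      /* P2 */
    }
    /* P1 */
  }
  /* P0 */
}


P1's block does not declare x; resolves to the enclosing declaration at depth 0
x = 39


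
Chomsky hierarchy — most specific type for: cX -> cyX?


LHS has context (more than one symbol) and |LHS| ≤ |RHS|
Classification: Type 1 (Context-Sensitive)


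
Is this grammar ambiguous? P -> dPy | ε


balanced d^n…y^n: each string has a unique parse
Unambiguous


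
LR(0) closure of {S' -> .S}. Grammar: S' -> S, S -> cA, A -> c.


Start: S' -> .S
For each item with dot before a nonterminal B, add B -> .γ for every B-production
Closure: [S' -> .S, S -> .cA]


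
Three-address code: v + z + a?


Break into single-operator statements:
t1 = v + z
t2 = t1 + a


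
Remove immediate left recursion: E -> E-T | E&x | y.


Left-recursive alternatives: E-T, E&x; non-recursive: y
Introduce E': E -> yE', E' -> -TE' | &xE' | ε


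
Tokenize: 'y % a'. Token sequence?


Scan left to right, longest-match per lexeme
Tokens: ID(y), OP(%), ID(a)


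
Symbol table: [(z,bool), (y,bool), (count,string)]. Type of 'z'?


Lookup 'z' → type bool


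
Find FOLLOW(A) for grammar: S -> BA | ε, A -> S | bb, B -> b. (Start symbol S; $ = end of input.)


$ ∈ FOLLOW(S). For each A -> αBβ: add FIRST(β)\{ε} to FOLLOW(B); if β nullable, add FOLLOW(A).
FOLLOW(A) = {$}


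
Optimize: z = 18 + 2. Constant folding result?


18 + 2 = 20 at compile time
Optimized: z = 20


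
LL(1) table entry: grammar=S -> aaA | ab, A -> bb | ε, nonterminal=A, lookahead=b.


For [A, b]: 'b' ∈ FIRST(bb)
Entry: A -> bb


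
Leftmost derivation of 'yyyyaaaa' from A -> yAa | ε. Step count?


Derivation: A => yAa => yyAaa => yyyAaaa => yyyyAaaaa => yyyyaaaa
Steps: 5


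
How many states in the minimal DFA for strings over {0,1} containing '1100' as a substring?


KMP-style automaton: 4 progress states + 1 absorbing accept = 5
Minimal DFA: 5 states


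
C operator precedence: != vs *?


'*' is multiplicative (level 10); '!=' is equality (level 6)
Higher level binds tighter
'*' has higher precedence than '!='


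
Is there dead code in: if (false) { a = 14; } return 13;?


condition is constant false, so the whole block is unreachable
Dead: 'if (false) { a = 14; }'


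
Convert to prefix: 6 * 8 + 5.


left-to-right (same/higher precedence on left): tree is (+ (* 6 8) 5)
Prefix: + * 6 8 5


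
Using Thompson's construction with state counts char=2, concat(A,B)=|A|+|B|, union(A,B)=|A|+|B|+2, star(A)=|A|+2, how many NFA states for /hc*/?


Syntax tree has 2 char leaf(s), 0 union(s), 1 star(s)
chars contribute 2×2 = 4; each union adds +2; each star adds +2
Total: 4 + 0 + 2 = 6 states


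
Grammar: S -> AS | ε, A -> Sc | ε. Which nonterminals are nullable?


A nonterminal is nullable iff some alternative derives ε (directly, or every symbol in it is nullable)
Nullable: {A, S}


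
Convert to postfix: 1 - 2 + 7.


Left to right (same or higher precedence on left)
Postfix: 1 2 - 7 +


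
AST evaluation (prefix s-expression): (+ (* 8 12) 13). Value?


Evaluate inner: (* 8 12) = 96
Evaluate root: (+ 96 13) = 109
Result: 109


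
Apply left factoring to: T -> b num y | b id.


Common prefix: 'b'
Factored: T -> b T', T' -> num y | id


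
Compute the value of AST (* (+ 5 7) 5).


Evaluate inner: (+ 5 7) = 12
Evaluate root: (* 12 5) = 60
Result: 60


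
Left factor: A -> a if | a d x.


Common prefix: 'a'
Factored: A -> a A', A' -> if | d x


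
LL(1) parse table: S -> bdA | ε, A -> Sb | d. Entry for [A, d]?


For [A, d]: 'd' ∈ FIRST(d)
Entry: A -> d


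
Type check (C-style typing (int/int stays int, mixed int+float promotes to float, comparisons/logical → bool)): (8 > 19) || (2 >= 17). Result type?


Operand types: bool || bool
Rule: logical operators take bool operands and yield bool
Result type: bool


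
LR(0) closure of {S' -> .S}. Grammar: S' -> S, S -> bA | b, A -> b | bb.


Start: S' -> .S
For each item with dot before a nonterminal B, add B -> .γ for every B-production
Closure: [S' -> .S, S -> .bA, S -> .b]


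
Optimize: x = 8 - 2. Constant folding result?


8 - 2 = 6 at compile time
Optimized: x = 6


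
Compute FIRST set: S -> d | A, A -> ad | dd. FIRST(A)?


Per alternative of A: FIRST(ad) = {a}; FIRST(dd) = {d}
FIRST(A) = {a, d}


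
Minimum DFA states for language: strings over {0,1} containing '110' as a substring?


KMP-style automaton: 3 progress states + 1 absorbing accept = 4
Minimal DFA: 4 states


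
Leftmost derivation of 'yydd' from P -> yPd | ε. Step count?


Derivation: P => yPd => yyPdd => yydd
Steps: 3


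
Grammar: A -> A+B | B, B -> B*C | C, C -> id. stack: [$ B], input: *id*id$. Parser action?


shift '*' to continue B -> B*C
Action: shift


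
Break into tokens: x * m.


Scan left to right, longest-match per lexeme
Tokens: ID(x), OP(*), ID(m)


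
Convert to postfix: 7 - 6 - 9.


Left to right (same or higher precedence on left)
Postfix: 7 6 - 9 -


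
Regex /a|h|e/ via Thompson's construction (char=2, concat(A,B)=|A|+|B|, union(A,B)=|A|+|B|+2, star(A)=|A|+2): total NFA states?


Syntax tree has 3 char leaf(s), 2 union(s), 0 star(s)
chars contribute 3×2 = 6; each union adds +2; each star adds +2
Total: 6 + 4 + 0 = 10 states


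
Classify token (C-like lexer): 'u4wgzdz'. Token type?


Pattern: letter/underscore followed by alphanumerics, not a keyword
Type: IDENTIFIER


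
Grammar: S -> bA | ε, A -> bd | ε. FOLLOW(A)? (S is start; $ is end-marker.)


$ ∈ FOLLOW(S). For each A -> αBβ: add FIRST(β)\{ε} to FOLLOW(B); if β nullable, add FOLLOW(A).
FOLLOW(A) = {$}


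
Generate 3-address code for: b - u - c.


Break into single-operator statements:
t1 = b - u
t2 = t1 - c


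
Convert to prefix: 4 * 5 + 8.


left-to-right (same/higher precedence on left): tree is (+ (* 4 5) 8)
Prefix: + * 4 5 8


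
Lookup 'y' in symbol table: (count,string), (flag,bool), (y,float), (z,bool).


Lookup 'y' → type float


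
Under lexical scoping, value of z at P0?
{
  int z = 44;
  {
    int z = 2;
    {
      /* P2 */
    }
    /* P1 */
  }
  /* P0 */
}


z declared in the same block as P0
z = 44


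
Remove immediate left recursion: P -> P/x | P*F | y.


Left-recursive alternatives: P/x, P*F; non-recursive: y
Introduce P': P -> yP', P' -> /xP' | *FP' | ε


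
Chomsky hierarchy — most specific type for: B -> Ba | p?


Left-linear: every RHS is a terminal or one nonterminal followed by a terminal
Classification: Type 3 (Regular)


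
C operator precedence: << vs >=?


'<<' is shift (level 8); '>=' is relational (level 7)
Higher level binds tighter
'<<' has higher precedence than '>='


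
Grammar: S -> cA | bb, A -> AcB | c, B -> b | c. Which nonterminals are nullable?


A nonterminal is nullable iff some alternative derives ε (directly, or every symbol in it is nullable)
Nullable: {}


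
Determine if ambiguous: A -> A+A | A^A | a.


'a+a^a' has two parse trees (no precedence encoded between + and ^)
Ambiguous


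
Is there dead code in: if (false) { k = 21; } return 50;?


condition is constant false, so the whole block is unreachable
Dead: 'if (false) { k = 21; }'


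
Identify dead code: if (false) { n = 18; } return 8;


condition is constant false, so the whole block is unreachable
Dead: 'if (false) { n = 18; }'


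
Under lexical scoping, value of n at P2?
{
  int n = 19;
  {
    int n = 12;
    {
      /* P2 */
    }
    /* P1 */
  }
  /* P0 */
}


P2's block does not declare n; resolves to the enclosing declaration at depth 1
n = 12


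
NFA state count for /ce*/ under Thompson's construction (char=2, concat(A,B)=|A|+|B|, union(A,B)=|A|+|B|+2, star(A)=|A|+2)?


Syntax tree has 2 char leaf(s), 0 union(s), 1 star(s)
chars contribute 2×2 = 4; each union adds +2; each star adds +2
Total: 4 + 0 + 2 = 6 states


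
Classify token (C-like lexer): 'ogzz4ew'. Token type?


Pattern: letter/underscore followed by alphanumerics, not a keyword
Type: IDENTIFIER


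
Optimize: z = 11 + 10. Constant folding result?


11 + 10 = 21 at compile time
Optimized: z = 21


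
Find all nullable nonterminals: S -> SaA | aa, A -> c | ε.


A nonterminal is nullable iff some alternative derives ε (directly, or every symbol in it is nullable)
Nullable: {A}


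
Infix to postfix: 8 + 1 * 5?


* has higher precedence, evaluate 1*5 first
Postfix: 8 1 5 * +


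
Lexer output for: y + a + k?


Scan left to right, longest-match per lexeme
Tokens: ID(y), OP(+), ID(a), OP(+), ID(k)


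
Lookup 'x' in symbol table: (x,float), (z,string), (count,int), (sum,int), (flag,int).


Lookup 'x' → type float


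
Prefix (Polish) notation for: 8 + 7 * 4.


'*' binds tighter: tree is (+ 8 (* 7 4))
Prefix: + 8 * 7 4


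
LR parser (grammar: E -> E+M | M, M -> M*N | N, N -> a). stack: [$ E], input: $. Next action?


start symbol E on stack, input exhausted
Action: accept


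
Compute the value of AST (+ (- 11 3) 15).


Evaluate inner: (- 11 3) = 8
Evaluate root: (+ 8 15) = 23
Result: 23


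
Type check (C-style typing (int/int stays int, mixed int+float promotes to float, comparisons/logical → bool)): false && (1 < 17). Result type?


Operand types: bool && bool
Rule: logical operators take bool operands and yield bool
Result type: bool


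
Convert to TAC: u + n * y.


Break into single-operator statements:
t1 = n * y
t2 = u + t1


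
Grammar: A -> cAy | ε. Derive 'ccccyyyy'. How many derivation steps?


Derivation: A => cAy => ccAyy => cccAyyy => ccccAyyyy => ccccyyyy
Steps: 5


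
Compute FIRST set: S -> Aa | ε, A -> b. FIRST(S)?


Per alternative of S: FIRST(Aa) = {b}; FIRST(ε) = {ε}
FIRST(S) = {b, ε}


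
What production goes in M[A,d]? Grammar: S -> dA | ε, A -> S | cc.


For [A, d]: 'd' ∈ FIRST(S)
Entry: A -> S


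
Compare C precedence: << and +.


'+' is additive (level 9); '<<' is shift (level 8)
Higher level binds tighter
'+' has higher precedence than '<<'


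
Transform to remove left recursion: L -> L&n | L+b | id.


Left-recursive alternatives: L&n, L+b; non-recursive: id
Introduce L': L -> idL', L' -> &nL' | +bL' | ε


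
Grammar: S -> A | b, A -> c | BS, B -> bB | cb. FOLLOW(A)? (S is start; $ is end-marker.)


$ ∈ FOLLOW(S). For each A -> αBβ: add FIRST(β)\{ε} to FOLLOW(B); if β nullable, add FOLLOW(A).
FOLLOW(A) = {$}


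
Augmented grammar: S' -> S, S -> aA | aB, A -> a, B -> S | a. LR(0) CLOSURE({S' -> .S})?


Start: S' -> .S
For each item with dot before a nonterminal B, add B -> .γ for every B-production
Closure: [S' -> .S, S -> .aA, S -> .aB]


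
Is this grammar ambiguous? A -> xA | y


right-linear, alternatives start with distinct terminals 'x' vs 'y': unique leftmost derivation
Unambiguous


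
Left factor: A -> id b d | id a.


Common prefix: 'id'
Factored: A -> id A', A' -> b d | a


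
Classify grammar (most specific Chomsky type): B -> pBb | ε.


Single nonterminal LHS, but p^n b^n is not regular
Classification: Type 2 (Context-Free)


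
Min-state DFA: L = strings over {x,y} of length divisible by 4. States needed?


Track length mod 4: states 0..3, accept at 0
Minimal DFA: 4 states


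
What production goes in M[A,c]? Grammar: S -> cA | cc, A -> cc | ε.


For [A, c]: 'c' ∈ FIRST(cc)
Entry: A -> cc


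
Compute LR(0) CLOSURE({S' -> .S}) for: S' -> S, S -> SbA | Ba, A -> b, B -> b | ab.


Start: S' -> .S
For each item with dot before a nonterminal B, add B -> .γ for every B-production
Closure: [S' -> .S, S -> .SbA, S -> .Ba, B -> .b, B -> .ab]


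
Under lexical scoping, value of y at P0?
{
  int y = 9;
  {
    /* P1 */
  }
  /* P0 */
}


y declared in the same block as P0
y = 9


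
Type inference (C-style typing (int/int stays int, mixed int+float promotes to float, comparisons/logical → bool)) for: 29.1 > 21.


Operand types: float > int
Rule: comparison yields bool
Result type: bool


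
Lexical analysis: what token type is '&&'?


Pattern: operator symbol
Type: OPERATOR


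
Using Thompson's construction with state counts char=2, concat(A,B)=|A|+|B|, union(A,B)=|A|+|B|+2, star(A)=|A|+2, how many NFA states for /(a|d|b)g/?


Syntax tree has 4 char leaf(s), 2 union(s), 0 star(s)
chars contribute 4×2 = 8; each union adds +2; each star adds +2
Total: 8 + 4 + 0 = 12 states


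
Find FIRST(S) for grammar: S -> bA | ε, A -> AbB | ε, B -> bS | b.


Per alternative of S: FIRST(bA) = {b}; FIRST(ε) = {ε}
FIRST(S) = {b, ε}


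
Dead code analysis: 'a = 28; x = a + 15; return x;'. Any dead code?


a is read by x's definition; x is returned
No dead code


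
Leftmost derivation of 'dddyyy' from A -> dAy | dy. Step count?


Derivation: A => dAy => ddAyy => dddyyy
Steps: 3


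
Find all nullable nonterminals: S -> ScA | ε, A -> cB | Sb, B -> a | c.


A nonterminal is nullable iff some alternative derives ε (directly, or every symbol in it is nullable)
Nullable: {S}


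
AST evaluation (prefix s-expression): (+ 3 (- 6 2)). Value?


Evaluate inner: (- 6 2) = 4
Evaluate root: (+ 3 4) = 7
Result: 7


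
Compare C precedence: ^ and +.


'+' is additive (level 9); '^' is bitwise XOR (level 4)
Higher level binds tighter
'+' has higher precedence than '^'


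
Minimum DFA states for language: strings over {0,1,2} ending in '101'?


Track the longest suffix of input matching a prefix of '101': 4 classes (prefixes of length 0..3)
Minimal DFA: 4 states


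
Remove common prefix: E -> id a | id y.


Common prefix: 'id'
Factored: E -> id E', E' -> a | y


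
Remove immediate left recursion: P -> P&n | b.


Left-recursive alternatives: P&n; non-recursive: b
Introduce P': P -> bP', P' -> &nP' | ε


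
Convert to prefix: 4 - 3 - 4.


left-to-right (same/higher precedence on left): tree is (- (- 4 3) 4)
Prefix: - - 4 3 4


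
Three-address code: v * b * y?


Break into single-operator statements:
t1 = v * b
t2 = t1 * y


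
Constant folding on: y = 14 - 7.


14 - 7 = 7 at compile time
Optimized: y = 7


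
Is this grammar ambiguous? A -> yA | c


right-linear, alternatives start with distinct terminals 'y' vs 'c': unique leftmost derivation
Unambiguous


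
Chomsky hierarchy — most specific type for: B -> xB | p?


Right-linear: every RHS is a terminal or a terminal followed by one nonterminal
Classification: Type 3 (Regular)


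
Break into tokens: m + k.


Scan left to right, longest-match per lexeme
Tokens: ID(m), OP(+), ID(k)


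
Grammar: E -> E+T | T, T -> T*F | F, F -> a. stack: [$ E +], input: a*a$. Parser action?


no handle ('E+' is not any RHS); shift 'a'
Action: shift


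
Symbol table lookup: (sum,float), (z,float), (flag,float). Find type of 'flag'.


Lookup 'flag' → type float


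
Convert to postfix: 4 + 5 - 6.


Left to right (same or higher precedence on left)
Postfix: 4 5 + 6 -


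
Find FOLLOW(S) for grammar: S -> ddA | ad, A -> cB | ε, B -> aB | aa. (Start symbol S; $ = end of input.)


$ ∈ FOLLOW(S). For each A -> αBβ: add FIRST(β)\{ε} to FOLLOW(B); if β nullable, add FOLLOW(A).
FOLLOW(S) = {$}


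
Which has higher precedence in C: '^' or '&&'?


'^' is bitwise XOR (level 4); '&&' is logical AND (level 2)
Higher level binds tighter
'^' has higher precedence than '&&'


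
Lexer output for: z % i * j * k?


Scan left to right, longest-match per lexeme
Tokens: ID(z), OP(%), ID(i), OP(*), ID(j), OP(*), ID(k)


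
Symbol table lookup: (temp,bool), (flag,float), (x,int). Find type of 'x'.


Lookup 'x' → type int


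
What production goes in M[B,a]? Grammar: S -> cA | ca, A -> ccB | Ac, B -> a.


For [B, a]: 'a' ∈ FIRST(a)
Entry: B -> a


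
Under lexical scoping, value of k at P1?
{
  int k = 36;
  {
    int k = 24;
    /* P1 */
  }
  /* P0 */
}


k declared in the same block as P1
k = 24


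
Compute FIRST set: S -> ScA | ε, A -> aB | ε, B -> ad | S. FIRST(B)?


Per alternative of B: FIRST(ad) = {a}; FIRST(S) = {c, ε}
FIRST(B) = {a, c, ε}


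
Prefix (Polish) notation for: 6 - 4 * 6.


'*' binds tighter: tree is (- 6 (* 4 6))
Prefix: - 6 * 4 6


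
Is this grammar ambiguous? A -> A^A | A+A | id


'id^id+id' has two parse trees (no precedence encoded between ^ and +)
Ambiguous


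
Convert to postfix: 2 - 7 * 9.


* has higher precedence, evaluate 7*9 first
Postfix: 2 7 9 * -


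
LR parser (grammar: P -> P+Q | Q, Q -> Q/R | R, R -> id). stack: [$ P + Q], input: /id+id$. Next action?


'/' can extend Q; shift to build Q -> Q/R
Action: shift


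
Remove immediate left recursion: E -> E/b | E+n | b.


Left-recursive alternatives: E/b, E+n; non-recursive: b
Introduce E': E -> bE', E' -> /bE' | +nE' | ε


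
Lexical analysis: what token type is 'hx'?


Pattern: letter/underscore followed by alphanumerics, not a keyword
Type: IDENTIFIER


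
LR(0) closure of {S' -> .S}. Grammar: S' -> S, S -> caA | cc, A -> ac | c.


Start: S' -> .S
For each item with dot before a nonterminal B, add B -> .γ for every B-production
Closure: [S' -> .S, S -> .caA, S -> .cc]


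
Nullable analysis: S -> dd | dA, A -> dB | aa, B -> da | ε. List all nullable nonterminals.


A nonterminal is nullable iff some alternative derives ε (directly, or every symbol in it is nullable)
Nullable: {B}


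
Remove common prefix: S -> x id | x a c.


Common prefix: 'x'
Factored: S -> x S', S' -> id | a c


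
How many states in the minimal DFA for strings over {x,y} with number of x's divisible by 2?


Track (count of x) mod 2: states 0..1, accept at 0
Minimal DFA: 2 states


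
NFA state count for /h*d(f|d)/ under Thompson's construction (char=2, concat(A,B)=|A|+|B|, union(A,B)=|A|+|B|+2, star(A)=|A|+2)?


Syntax tree has 4 char leaf(s), 1 union(s), 1 star(s)
chars contribute 4×2 = 8; each union adds +2; each star adds +2
Total: 8 + 2 + 2 = 12 states


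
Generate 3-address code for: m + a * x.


Break into single-operator statements:
t1 = a * x
t2 = m + t1


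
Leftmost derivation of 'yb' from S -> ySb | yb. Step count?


Derivation: S => yb
Steps: 1


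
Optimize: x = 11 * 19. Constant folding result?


11 * 19 = 209 at compile time
Optimized: x = 209


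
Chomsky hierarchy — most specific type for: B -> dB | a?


Right-linear: every RHS is a terminal or a terminal followed by one nonterminal
Classification: Type 3 (Regular)


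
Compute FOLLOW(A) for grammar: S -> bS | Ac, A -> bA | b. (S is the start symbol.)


$ ∈ FOLLOW(S). For each A -> αBβ: add FIRST(β)\{ε} to FOLLOW(B); if β nullable, add FOLLOW(A).
FOLLOW(A) = {c}


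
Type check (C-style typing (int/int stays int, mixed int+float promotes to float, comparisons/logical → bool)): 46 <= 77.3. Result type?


Operand types: int <= float
Rule: comparison yields bool
Result type: bool


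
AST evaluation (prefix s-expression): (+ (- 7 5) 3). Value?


Evaluate inner: (- 7 5) = 2
Evaluate root: (+ 2 3) = 5
Result: 5


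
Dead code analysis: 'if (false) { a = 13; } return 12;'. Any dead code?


condition is constant false, so the whole block is unreachable
Dead: 'if (false) { a = 13; }'


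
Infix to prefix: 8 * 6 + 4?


left-to-right (same/higher precedence on left): tree is (+ (* 8 6) 4)
Prefix: + * 8 6 4


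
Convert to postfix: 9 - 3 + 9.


Left to right (same or higher precedence on left)
Postfix: 9 3 - 9 +


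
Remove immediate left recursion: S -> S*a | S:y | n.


Left-recursive alternatives: S*a, S:y; non-recursive: n
Introduce S': S -> nS', S' -> *aS' | :yS' | ε


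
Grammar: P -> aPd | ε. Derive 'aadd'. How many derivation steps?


Derivation: P => aPd => aaPdd => aadd
Steps: 3


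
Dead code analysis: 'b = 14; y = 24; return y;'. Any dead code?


b is assigned but never read
Dead: 'b = 14'


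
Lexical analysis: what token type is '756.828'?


Pattern: digits with a decimal point
Type: FLOAT_LITERAL


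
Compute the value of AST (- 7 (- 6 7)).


Evaluate inner: (- 6 7) = -1
Evaluate root: (- 7 -1) = 8
Result: 8


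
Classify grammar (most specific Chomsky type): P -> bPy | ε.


Single nonterminal LHS, but b^n y^n is not regular
Classification: Type 2 (Context-Free)


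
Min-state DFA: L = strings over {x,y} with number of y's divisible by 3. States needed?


Track (count of y) mod 3: states 0..2, accept at 0
Minimal DFA: 3 states


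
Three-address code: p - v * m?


Break into single-operator statements:
t1 = v * m
t2 = p - t1


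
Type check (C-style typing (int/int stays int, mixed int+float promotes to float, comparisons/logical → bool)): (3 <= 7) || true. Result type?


Operand types: bool || bool
Rule: logical operators take bool operands and yield bool
Result type: bool


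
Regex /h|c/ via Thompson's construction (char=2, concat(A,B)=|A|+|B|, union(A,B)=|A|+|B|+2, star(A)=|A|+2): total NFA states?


Syntax tree has 2 char leaf(s), 1 union(s), 0 star(s)
chars contribute 2×2 = 4; each union adds +2; each star adds +2
Total: 4 + 2 + 0 = 6 states


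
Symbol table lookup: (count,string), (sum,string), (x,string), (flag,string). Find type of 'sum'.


Lookup 'sum' → type string


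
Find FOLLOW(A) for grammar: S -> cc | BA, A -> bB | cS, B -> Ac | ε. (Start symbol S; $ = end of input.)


$ ∈ FOLLOW(S). For each A -> αBβ: add FIRST(β)\{ε} to FOLLOW(B); if β nullable, add FOLLOW(A).
FOLLOW(A) = {$, c}


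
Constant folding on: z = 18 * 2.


18 * 2 = 36 at compile time
Optimized: z = 36


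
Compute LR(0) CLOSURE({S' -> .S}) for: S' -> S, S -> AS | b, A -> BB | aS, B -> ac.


Start: S' -> .S
For each item with dot before a nonterminal B, add B -> .γ for every B-production
Closure: [S' -> .S, S -> .AS, S -> .b, A -> .BB, A -> .aS, B -> .ac]
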